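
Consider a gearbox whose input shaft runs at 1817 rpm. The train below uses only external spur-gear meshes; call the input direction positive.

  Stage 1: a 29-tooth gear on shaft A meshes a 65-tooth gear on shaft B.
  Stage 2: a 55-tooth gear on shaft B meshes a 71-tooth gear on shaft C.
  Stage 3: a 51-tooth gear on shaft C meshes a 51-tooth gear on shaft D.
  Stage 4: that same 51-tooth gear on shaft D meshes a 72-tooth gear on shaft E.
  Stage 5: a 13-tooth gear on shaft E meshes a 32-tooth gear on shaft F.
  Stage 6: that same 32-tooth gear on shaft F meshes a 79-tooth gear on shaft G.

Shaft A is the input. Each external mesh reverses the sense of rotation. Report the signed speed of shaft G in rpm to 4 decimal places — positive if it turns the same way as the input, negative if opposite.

+73.1978 rpm (same as input, |ω| = 73.1978 rpm)

Stage 1 [29T→65T]: ω = 1817.0000×29/65 = 810.6615 rpm, dir flips to −; running = −810.6615
Stage 2 [55T→71T]: ω = 810.6615×55/71 = 627.9772 rpm, dir flips to +; running = +627.9772
Stage 3 [51T→51T]: ω = 627.9772×51/51 = 627.9772 rpm, dir flips to −; running = −627.9772
Stage 4 [51T→72T]: ω = 627.9772×51/72 = 444.8172 rpm, dir flips to +; running = +444.8172
Stage 5 [13T→32T]: ω = 444.8172×13/32 = 180.7070 rpm, dir flips to −; running = −180.7070
Stage 6 [32T→79T]: ω = 180.7070×32/79 = 73.1978 rpm, dir flips to +; running = +73.1978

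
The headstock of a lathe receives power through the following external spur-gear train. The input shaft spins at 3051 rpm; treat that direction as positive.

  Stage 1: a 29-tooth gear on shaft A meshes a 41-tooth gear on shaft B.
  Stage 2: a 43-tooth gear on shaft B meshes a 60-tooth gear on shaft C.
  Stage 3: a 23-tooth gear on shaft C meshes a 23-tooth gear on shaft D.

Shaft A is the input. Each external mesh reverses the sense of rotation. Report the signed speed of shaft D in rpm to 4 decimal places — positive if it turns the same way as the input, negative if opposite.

-1546.5841 rpm (opposite to input, |ω| = 1546.5841 rpm)

Stage 1 [29T→41T]: ω = 3051.0000×29/41 = 2158.0244 rpm, dir flips to −; running = −2158.0244
Stage 2 [43T→60T]: ω = 2158.0244×43/60 = 1546.5841 rpm, dir flips to +; running = +1546.5841
Stage 3 [23T→23T]: ω = 1546.5841×23/23 = 1546.5841 rpm, dir flips to −; running = −1546.5841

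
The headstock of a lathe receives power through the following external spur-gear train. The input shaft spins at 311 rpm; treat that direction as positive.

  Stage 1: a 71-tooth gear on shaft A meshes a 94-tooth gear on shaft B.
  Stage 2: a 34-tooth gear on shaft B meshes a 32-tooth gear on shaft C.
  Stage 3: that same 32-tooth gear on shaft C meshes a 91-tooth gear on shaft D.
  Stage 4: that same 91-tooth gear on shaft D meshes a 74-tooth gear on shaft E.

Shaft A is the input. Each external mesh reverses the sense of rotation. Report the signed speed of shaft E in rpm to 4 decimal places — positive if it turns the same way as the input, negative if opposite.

Stage 1 [71T→94T]: ω = 311.0000×71/94 = 234.9043 rpm, dir flips to −; running = −234.9043
Stage 2 [34T→32T]: ω = 234.9043×34/32 = 249.5858 rpm, dir flips to +; running = +249.5858
Stage 3 [32T→91T]: ω = 249.5858×32/91 = 87.7664 rpm, dir flips to −; running = −87.7664
Stage 4 [91T→74T]: ω = 87.7664×91/74 = 107.9290 rpm, dir flips to +; running = +107.9290

+107.9290 rpm (same as input, |ω| = 107.9290 rpm)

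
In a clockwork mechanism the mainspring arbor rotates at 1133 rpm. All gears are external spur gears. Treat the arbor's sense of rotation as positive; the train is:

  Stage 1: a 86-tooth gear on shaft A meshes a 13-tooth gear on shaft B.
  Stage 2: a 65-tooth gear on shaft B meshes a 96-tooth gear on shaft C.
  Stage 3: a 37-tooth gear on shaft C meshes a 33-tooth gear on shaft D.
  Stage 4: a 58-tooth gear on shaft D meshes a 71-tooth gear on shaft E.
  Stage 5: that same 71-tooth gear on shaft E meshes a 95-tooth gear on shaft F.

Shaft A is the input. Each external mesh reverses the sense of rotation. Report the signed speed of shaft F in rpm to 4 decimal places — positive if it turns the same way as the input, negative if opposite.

Stage 1 [86T→13T]: ω = 1133.0000×86/13 = 7495.2308 rpm, dir flips to −; running = −7495.2308
Stage 2 [65T→96T]: ω = 7495.2308×65/96 = 5074.8958 rpm, dir flips to +; running = +5074.8958
Stage 3 [37T→33T]: ω = 5074.8958×37/33 = 5690.0347 rpm, dir flips to −; running = −5690.0347
Stage 4 [58T→71T]: ω = 5690.0347×58/71 = 4648.1974 rpm, dir flips to +; running = +4648.1974
Stage 5 [71T→95T]: ω = 4648.1974×71/95 = 3473.9159 rpm, dir flips to −; running = −3473.9159

-3473.9159 rpm (opposite to input, |ω| = 3473.9159 rpm)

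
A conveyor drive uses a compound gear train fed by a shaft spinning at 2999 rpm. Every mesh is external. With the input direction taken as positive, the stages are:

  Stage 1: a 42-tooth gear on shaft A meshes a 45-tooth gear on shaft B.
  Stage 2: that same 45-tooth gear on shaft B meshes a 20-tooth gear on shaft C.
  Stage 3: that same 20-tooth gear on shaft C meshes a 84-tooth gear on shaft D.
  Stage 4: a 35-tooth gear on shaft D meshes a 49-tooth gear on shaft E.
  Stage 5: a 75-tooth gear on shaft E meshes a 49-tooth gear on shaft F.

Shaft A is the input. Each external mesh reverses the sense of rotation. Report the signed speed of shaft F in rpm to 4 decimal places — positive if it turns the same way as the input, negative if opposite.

-1639.3950 rpm (opposite to input, |ω| = 1639.3950 rpm)

Stage 1 [42T→45T]: ω = 2999.0000×42/45 = 2799.0667 rpm, dir flips to −; running = −2799.0667
Stage 2 [45T→20T]: ω = 2799.0667×45/20 = 6297.9000 rpm, dir flips to +; running = +6297.9000
Stage 3 [20T→84T]: ω = 6297.9000×20/84 = 1499.5000 rpm, dir flips to −; running = −1499.5000
Stage 4 [35T→49T]: ω = 1499.5000×35/49 = 1071.0714 rpm, dir flips to +; running = +1071.0714
Stage 5 [75T→49T]: ω = 1071.0714×75/49 = 1639.3950 rpm, dir flips to −; running = −1639.3950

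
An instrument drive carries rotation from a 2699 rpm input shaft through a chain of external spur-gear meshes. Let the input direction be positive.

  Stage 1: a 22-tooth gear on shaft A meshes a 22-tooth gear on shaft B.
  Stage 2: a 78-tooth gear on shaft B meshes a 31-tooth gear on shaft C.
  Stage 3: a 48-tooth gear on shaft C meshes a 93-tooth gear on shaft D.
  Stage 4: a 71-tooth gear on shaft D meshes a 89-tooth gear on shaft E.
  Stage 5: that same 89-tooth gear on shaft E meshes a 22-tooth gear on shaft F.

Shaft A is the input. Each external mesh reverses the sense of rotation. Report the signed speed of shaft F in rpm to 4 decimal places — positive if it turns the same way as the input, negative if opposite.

-11311.7487 rpm (opposite to input, |ω| = 11311.7487 rpm)

Stage 1 [22T→22T]: ω = 2699.0000×22/22 = 2699.0000 rpm, dir flips to −; running = −2699.0000
Stage 2 [78T→31T]: ω = 2699.0000×78/31 = 6791.0323 rpm, dir flips to +; running = +6791.0323
Stage 3 [48T→93T]: ω = 6791.0323×48/93 = 3505.0489 rpm, dir flips to −; running = −3505.0489
Stage 4 [71T→89T]: ω = 3505.0489×71/89 = 2796.1626 rpm, dir flips to +; running = +2796.1626
Stage 5 [89T→22T]: ω = 2796.1626×89/22 = 11311.7487 rpm, dir flips to −; running = −11311.7487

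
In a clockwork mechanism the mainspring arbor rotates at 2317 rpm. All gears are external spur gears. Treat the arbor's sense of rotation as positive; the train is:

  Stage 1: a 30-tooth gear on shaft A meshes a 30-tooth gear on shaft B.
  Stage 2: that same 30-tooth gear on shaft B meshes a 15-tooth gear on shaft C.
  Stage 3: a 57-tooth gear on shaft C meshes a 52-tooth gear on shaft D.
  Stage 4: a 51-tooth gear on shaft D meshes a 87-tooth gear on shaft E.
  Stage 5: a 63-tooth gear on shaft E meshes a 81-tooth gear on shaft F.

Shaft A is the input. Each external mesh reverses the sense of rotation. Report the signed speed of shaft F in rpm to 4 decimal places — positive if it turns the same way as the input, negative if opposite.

-2315.9757 rpm (opposite to input, |ω| = 2315.9757 rpm)

Stage 1 [30T→30T]: ω = 2317.0000×30/30 = 2317.0000 rpm, dir flips to −; running = −2317.0000
Stage 2 [30T→15T]: ω = 2317.0000×30/15 = 4634.0000 rpm, dir flips to +; running = +4634.0000
Stage 3 [57T→52T]: ω = 4634.0000×57/52 = 5079.5769 rpm, dir flips to −; running = −5079.5769
Stage 4 [51T→87T]: ω = 5079.5769×51/87 = 2977.6830 rpm, dir flips to +; running = +2977.6830
Stage 5 [63T→81T]: ω = 2977.6830×63/81 = 2315.9757 rpm, dir flips to −; running = −2315.9757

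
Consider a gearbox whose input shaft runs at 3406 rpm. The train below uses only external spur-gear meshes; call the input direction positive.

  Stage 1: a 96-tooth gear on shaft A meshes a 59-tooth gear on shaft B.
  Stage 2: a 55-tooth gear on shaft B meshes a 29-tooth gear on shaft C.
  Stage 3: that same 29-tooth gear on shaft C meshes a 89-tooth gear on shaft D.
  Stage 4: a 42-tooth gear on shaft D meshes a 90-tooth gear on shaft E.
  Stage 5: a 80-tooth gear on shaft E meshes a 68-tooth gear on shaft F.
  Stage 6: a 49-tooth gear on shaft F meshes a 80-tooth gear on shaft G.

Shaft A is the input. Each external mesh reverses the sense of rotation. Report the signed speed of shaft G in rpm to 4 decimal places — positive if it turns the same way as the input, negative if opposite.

+1151.6765 rpm (same as input, |ω| = 1151.6765 rpm)

Stage 1 [96T→59T]: ω = 3406.0000×96/59 = 5541.9661 rpm, dir flips to −; running = −5541.9661
Stage 2 [55T→29T]: ω = 5541.9661×55/29 = 10510.6254 rpm, dir flips to +; running = +10510.6254
Stage 3 [29T→89T]: ω = 10510.6254×29/89 = 3424.8105 rpm, dir flips to −; running = −3424.8105
Stage 4 [42T→90T]: ω = 3424.8105×42/90 = 1598.2449 rpm, dir flips to +; running = +1598.2449
Stage 5 [80T→68T]: ω = 1598.2449×80/68 = 1880.2881 rpm, dir flips to −; running = −1880.2881
Stage 6 [49T→80T]: ω = 1880.2881×49/80 = 1151.6765 rpm, dir flips to +; running = +1151.6765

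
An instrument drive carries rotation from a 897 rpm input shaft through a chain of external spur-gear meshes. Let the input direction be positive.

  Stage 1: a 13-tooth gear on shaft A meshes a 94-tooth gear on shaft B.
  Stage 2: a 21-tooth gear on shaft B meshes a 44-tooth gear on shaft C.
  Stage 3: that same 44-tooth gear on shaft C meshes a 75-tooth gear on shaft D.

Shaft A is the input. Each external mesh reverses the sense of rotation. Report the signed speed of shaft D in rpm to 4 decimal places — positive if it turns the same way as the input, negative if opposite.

Stage 1 [13T→94T]: ω = 897.0000×13/94 = 124.0532 rpm, dir flips to −; running = −124.0532
Stage 2 [21T→44T]: ω = 124.0532×21/44 = 59.2072 rpm, dir flips to +; running = +59.2072
Stage 3 [44T→75T]: ω = 59.2072×44/75 = 34.7349 rpm, dir flips to −; running = −34.7349

-34.7349 rpm (opposite to input, |ω| = 34.7349 rpm)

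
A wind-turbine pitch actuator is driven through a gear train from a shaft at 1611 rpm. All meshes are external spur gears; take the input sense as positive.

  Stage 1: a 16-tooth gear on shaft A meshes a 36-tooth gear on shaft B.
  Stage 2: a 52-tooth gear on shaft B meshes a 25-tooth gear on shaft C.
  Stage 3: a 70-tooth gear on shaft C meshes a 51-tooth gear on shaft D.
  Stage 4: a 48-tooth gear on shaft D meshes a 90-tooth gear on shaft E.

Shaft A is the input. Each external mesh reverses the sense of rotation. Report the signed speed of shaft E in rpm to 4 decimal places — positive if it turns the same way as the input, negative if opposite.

+1090.1919 rpm (same as input, |ω| = 1090.1919 rpm)

Stage 1 [16T→36T]: ω = 1611.0000×16/36 = 716.0000 rpm, dir flips to −; running = −716.0000
Stage 2 [52T→25T]: ω = 716.0000×52/25 = 1489.2800 rpm, dir flips to +; running = +1489.2800
Stage 3 [70T→51T]: ω = 1489.2800×70/51 = 2044.1098 rpm, dir flips to −; running = −2044.1098
Stage 4 [48T→90T]: ω = 2044.1098×48/90 = 1090.1919 rpm, dir flips to +; running = +1090.1919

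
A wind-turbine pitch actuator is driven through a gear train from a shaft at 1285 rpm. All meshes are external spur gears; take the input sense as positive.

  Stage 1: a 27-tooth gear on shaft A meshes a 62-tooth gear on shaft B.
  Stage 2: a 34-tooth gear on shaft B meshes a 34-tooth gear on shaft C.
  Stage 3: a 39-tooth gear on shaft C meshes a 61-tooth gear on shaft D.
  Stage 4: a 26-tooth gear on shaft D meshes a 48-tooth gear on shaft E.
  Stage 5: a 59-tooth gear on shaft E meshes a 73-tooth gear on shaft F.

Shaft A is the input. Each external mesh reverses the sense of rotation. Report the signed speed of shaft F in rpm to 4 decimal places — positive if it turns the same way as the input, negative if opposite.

-156.6287 rpm (opposite to input, |ω| = 156.6287 rpm)

Stage 1 [27T→62T]: ω = 1285.0000×27/62 = 559.5968 rpm, dir flips to −; running = −559.5968
Stage 2 [34T→34T]: ω = 559.5968×34/34 = 559.5968 rpm, dir flips to +; running = +559.5968
Stage 3 [39T→61T]: ω = 559.5968×39/61 = 357.7750 rpm, dir flips to −; running = −357.7750
Stage 4 [26T→48T]: ω = 357.7750×26/48 = 193.7948 rpm, dir flips to +; running = +193.7948
Stage 5 [59T→73T]: ω = 193.7948×59/73 = 156.6287 rpm, dir flips to −; running = −156.6287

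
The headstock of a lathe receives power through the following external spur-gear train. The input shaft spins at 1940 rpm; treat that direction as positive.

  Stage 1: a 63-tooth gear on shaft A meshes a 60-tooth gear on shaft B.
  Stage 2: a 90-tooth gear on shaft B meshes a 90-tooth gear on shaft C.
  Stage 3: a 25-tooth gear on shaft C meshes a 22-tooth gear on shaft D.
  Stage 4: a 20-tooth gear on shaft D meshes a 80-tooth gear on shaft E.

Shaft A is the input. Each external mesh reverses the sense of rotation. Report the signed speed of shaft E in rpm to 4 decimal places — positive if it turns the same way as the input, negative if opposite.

+578.6932 rpm (same as input, |ω| = 578.6932 rpm)

Stage 1 [63T→60T]: ω = 1940.0000×63/60 = 2037.0000 rpm, dir flips to −; running = −2037.0000
Stage 2 [90T→90T]: ω = 2037.0000×90/90 = 2037.0000 rpm, dir flips to +; running = +2037.0000
Stage 3 [25T→22T]: ω = 2037.0000×25/22 = 2314.7727 rpm, dir flips to −; running = −2314.7727
Stage 4 [20T→80T]: ω = 2314.7727×20/80 = 578.6932 rpm, dir flips to +; running = +578.6932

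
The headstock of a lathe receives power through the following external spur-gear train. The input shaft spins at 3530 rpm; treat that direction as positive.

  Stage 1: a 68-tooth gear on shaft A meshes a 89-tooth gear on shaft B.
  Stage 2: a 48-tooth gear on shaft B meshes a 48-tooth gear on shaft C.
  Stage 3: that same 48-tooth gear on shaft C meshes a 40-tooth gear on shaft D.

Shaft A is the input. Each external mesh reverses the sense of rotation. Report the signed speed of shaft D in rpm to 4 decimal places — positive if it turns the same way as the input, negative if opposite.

-3236.4944 rpm (opposite to input, |ω| = 3236.4944 rpm)

Stage 1 [68T→89T]: ω = 3530.0000×68/89 = 2697.0787 rpm, dir flips to −; running = −2697.0787
Stage 2 [48T→48T]: ω = 2697.0787×48/48 = 2697.0787 rpm, dir flips to +; running = +2697.0787
Stage 3 [48T→40T]: ω = 2697.0787×48/40 = 3236.4944 rpm, dir flips to −; running = −3236.4944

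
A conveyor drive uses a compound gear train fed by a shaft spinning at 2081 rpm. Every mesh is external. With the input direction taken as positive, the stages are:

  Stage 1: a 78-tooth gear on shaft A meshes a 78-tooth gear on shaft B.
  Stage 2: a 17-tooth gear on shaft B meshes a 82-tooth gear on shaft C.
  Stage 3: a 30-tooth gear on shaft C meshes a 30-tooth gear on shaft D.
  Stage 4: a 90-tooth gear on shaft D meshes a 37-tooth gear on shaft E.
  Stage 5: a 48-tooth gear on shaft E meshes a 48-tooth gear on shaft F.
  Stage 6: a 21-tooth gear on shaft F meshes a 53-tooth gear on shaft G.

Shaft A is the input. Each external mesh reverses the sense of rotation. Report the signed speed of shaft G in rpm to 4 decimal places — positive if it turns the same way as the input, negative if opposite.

+415.8066 rpm (same as input, |ω| = 415.8066 rpm)

Stage 1 [78T→78T]: ω = 2081.0000×78/78 = 2081.0000 rpm, dir flips to −; running = −2081.0000
Stage 2 [17T→82T]: ω = 2081.0000×17/82 = 431.4268 rpm, dir flips to +; running = +431.4268
Stage 3 [30T→30T]: ω = 431.4268×30/30 = 431.4268 rpm, dir flips to −; running = −431.4268
Stage 4 [90T→37T]: ω = 431.4268×90/37 = 1049.4166 rpm, dir flips to +; running = +1049.4166
Stage 5 [48T→48T]: ω = 1049.4166×48/48 = 1049.4166 rpm, dir flips to −; running = −1049.4166
Stage 6 [21T→53T]: ω = 1049.4166×21/53 = 415.8066 rpm, dir flips to +; running = +415.8066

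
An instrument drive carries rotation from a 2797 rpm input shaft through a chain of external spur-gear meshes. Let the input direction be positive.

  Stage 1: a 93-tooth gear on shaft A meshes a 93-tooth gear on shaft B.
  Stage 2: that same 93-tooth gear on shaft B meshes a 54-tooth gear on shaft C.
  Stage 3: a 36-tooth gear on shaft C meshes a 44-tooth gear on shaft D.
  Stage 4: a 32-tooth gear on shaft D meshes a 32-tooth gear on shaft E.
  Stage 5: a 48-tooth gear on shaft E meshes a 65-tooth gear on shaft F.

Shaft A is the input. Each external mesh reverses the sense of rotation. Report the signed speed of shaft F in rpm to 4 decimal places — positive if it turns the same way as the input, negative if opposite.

Stage 1 [93T→93T]: ω = 2797.0000×93/93 = 2797.0000 rpm, dir flips to −; running = −2797.0000
Stage 2 [93T→54T]: ω = 2797.0000×93/54 = 4817.0556 rpm, dir flips to +; running = +4817.0556
Stage 3 [36T→44T]: ω = 4817.0556×36/44 = 3941.2273 rpm, dir flips to −; running = −3941.2273
Stage 4 [32T→32T]: ω = 3941.2273×32/32 = 3941.2273 rpm, dir flips to +; running = +3941.2273
Stage 5 [48T→65T]: ω = 3941.2273×48/65 = 2910.4448 rpm, dir flips to −; running = −2910.4448

-2910.4448 rpm (opposite to input, |ω| = 2910.4448 rpm)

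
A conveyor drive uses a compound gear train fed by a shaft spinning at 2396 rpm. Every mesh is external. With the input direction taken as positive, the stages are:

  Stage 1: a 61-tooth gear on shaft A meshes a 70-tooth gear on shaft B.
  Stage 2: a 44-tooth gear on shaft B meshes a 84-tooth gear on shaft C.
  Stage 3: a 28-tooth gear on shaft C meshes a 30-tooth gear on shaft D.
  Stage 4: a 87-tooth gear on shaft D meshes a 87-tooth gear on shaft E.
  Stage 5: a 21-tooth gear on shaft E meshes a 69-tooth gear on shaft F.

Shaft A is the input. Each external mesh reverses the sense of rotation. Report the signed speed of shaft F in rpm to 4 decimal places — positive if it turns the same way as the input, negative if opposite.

-310.6698 rpm (opposite to input, |ω| = 310.6698 rpm)

Stage 1 [61T→70T]: ω = 2396.0000×61/70 = 2087.9429 rpm, dir flips to −; running = −2087.9429
Stage 2 [44T→84T]: ω = 2087.9429×44/84 = 1093.6844 rpm, dir flips to +; running = +1093.6844
Stage 3 [28T→30T]: ω = 1093.6844×28/30 = 1020.7721 rpm, dir flips to −; running = −1020.7721
Stage 4 [87T→87T]: ω = 1020.7721×87/87 = 1020.7721 rpm, dir flips to +; running = +1020.7721
Stage 5 [21T→69T]: ω = 1020.7721×21/69 = 310.6698 rpm, dir flips to −; running = −310.6698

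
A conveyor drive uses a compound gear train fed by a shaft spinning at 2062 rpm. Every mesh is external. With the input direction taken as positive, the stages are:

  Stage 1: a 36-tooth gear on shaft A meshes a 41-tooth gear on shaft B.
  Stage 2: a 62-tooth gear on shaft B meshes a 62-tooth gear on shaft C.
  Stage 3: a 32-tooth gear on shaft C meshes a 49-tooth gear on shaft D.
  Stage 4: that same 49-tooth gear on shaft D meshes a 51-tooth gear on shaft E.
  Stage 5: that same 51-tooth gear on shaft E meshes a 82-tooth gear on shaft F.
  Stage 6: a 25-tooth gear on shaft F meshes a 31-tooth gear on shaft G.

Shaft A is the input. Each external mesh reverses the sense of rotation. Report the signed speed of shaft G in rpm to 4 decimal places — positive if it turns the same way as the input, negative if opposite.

Stage 1 [36T→41T]: ω = 2062.0000×36/41 = 1810.5366 rpm, dir flips to −; running = −1810.5366
Stage 2 [62T→62T]: ω = 1810.5366×62/62 = 1810.5366 rpm, dir flips to +; running = +1810.5366
Stage 3 [32T→49T]: ω = 1810.5366×32/49 = 1182.3912 rpm, dir flips to −; running = −1182.3912
Stage 4 [49T→51T]: ω = 1182.3912×49/51 = 1136.0230 rpm, dir flips to +; running = +1136.0230
Stage 5 [51T→82T]: ω = 1136.0230×51/82 = 706.5509 rpm, dir flips to −; running = −706.5509
Stage 6 [25T→31T]: ω = 706.5509×25/31 = 569.7991 rpm, dir flips to +; running = +569.7991

+569.7991 rpm (same as input, |ω| = 569.7991 rpm)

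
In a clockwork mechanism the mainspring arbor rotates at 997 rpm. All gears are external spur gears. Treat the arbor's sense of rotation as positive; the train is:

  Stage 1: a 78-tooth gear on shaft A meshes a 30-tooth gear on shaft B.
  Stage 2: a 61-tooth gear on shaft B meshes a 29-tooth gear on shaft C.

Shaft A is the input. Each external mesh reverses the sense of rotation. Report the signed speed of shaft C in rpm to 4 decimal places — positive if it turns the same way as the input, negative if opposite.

Stage 1 [78T→30T]: ω = 997.0000×78/30 = 2592.2000 rpm, dir flips to −; running = −2592.2000
Stage 2 [61T→29T]: ω = 2592.2000×61/29 = 5452.5586 rpm, dir flips to +; running = +5452.5586

+5452.5586 rpm (same as input, |ω| = 5452.5586 rpm)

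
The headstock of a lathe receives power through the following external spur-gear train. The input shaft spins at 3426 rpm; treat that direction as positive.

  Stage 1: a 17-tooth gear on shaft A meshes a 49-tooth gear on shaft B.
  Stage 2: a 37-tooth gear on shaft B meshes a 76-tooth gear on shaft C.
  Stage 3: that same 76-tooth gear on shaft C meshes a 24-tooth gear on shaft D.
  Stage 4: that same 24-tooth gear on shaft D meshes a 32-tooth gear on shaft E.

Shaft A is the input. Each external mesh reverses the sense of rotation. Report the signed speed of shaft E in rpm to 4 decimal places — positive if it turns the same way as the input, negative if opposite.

Stage 1 [17T→49T]: ω = 3426.0000×17/49 = 1188.6122 rpm, dir flips to −; running = −1188.6122
Stage 2 [37T→76T]: ω = 1188.6122×37/76 = 578.6665 rpm, dir flips to +; running = +578.6665
Stage 3 [76T→24T]: ω = 578.6665×76/24 = 1832.4439 rpm, dir flips to −; running = −1832.4439
Stage 4 [24T→32T]: ω = 1832.4439×24/32 = 1374.3329 rpm, dir flips to +; running = +1374.3329

+1374.3329 rpm (same as input, |ω| = 1374.3329 rpm)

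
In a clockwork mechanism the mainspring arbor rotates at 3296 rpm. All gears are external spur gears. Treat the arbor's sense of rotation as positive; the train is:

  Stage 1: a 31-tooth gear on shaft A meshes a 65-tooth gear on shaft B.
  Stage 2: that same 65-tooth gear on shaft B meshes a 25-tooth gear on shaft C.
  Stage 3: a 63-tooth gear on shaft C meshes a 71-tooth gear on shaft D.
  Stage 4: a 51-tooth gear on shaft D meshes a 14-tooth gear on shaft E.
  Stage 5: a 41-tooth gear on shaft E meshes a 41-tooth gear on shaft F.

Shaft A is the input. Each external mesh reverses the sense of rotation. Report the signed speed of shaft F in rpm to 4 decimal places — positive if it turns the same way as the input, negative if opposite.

Stage 1 [31T→65T]: ω = 3296.0000×31/65 = 1571.9385 rpm, dir flips to −; running = −1571.9385
Stage 2 [65T→25T]: ω = 1571.9385×65/25 = 4087.0400 rpm, dir flips to +; running = +4087.0400
Stage 3 [63T→71T]: ω = 4087.0400×63/71 = 3626.5285 rpm, dir flips to −; running = −3626.5285
Stage 4 [51T→14T]: ω = 3626.5285×51/14 = 13210.9251 rpm, dir flips to +; running = +13210.9251
Stage 5 [41T→41T]: ω = 13210.9251×41/41 = 13210.9251 rpm, dir flips to −; running = −13210.9251

-13210.9251 rpm (opposite to input, |ω| = 13210.9251 rpm)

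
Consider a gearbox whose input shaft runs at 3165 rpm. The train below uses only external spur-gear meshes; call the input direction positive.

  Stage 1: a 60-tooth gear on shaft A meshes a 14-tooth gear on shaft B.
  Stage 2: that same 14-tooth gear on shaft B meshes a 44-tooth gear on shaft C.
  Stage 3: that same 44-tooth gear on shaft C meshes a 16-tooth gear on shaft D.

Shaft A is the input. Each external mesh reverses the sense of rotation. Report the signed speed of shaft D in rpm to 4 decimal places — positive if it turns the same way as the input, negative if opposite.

Stage 1 [60T→14T]: ω = 3165.0000×60/14 = 13564.2857 rpm, dir flips to −; running = −13564.2857
Stage 2 [14T→44T]: ω = 13564.2857×14/44 = 4315.9091 rpm, dir flips to +; running = +4315.9091
Stage 3 [44T→16T]: ω = 4315.9091×44/16 = 11868.7500 rpm, dir flips to −; running = −11868.7500

-11868.7500 rpm (opposite to input, |ω| = 11868.7500 rpm)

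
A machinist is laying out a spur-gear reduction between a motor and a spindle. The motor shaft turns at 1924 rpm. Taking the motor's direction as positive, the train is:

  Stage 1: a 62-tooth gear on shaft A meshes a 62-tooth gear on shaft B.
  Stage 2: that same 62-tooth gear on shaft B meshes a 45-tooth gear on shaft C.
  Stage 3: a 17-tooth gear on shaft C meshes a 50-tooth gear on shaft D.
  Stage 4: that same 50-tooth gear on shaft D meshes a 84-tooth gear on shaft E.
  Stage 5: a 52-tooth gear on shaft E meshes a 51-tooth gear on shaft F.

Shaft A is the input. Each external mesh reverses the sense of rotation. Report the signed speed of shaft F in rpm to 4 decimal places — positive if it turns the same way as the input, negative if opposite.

-546.9996 rpm (opposite to input, |ω| = 546.9996 rpm)

Stage 1 [62T→62T]: ω = 1924.0000×62/62 = 1924.0000 rpm, dir flips to −; running = −1924.0000
Stage 2 [62T→45T]: ω = 1924.0000×62/45 = 2650.8444 rpm, dir flips to +; running = +2650.8444
Stage 3 [17T→50T]: ω = 2650.8444×17/50 = 901.2871 rpm, dir flips to −; running = −901.2871
Stage 4 [50T→84T]: ω = 901.2871×50/84 = 536.4804 rpm, dir flips to +; running = +536.4804
Stage 5 [52T→51T]: ω = 536.4804×52/51 = 546.9996 rpm, dir flips to −; running = −546.9996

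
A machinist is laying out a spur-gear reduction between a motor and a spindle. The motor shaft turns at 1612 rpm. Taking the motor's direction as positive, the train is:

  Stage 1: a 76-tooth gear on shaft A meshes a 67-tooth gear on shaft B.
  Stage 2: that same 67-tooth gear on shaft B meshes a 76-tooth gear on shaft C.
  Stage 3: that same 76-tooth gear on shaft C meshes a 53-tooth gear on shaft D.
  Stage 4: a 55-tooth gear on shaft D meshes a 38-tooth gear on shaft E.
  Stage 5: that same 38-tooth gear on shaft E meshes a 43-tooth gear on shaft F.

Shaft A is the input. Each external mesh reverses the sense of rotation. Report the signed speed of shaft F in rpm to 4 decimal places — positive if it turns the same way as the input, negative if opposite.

-2956.6301 rpm (opposite to input, |ω| = 2956.6301 rpm)

Stage 1 [76T→67T]: ω = 1612.0000×76/67 = 1828.5373 rpm, dir flips to −; running = −1828.5373
Stage 2 [67T→76T]: ω = 1828.5373×67/76 = 1612.0000 rpm, dir flips to +; running = +1612.0000
Stage 3 [76T→53T]: ω = 1612.0000×76/53 = 2311.5472 rpm, dir flips to −; running = −2311.5472
Stage 4 [55T→38T]: ω = 2311.5472×55/38 = 3345.6604 rpm, dir flips to +; running = +3345.6604
Stage 5 [38T→43T]: ω = 3345.6604×38/43 = 2956.6301 rpm, dir flips to −; running = −2956.6301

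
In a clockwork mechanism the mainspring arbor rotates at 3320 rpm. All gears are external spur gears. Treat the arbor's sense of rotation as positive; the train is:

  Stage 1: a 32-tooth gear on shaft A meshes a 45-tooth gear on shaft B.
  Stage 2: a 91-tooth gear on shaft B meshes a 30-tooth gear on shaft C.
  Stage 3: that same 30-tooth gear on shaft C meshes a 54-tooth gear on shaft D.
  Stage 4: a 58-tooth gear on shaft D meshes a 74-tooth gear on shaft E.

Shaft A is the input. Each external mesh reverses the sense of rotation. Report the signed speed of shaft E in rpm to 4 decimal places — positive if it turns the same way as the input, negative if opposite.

Stage 1 [32T→45T]: ω = 3320.0000×32/45 = 2360.8889 rpm, dir flips to −; running = −2360.8889
Stage 2 [91T→30T]: ω = 2360.8889×91/30 = 7161.3630 rpm, dir flips to +; running = +7161.3630
Stage 3 [30T→54T]: ω = 7161.3630×30/54 = 3978.5350 rpm, dir flips to −; running = −3978.5350
Stage 4 [58T→74T]: ω = 3978.5350×58/74 = 3118.3112 rpm, dir flips to +; running = +3118.3112

+3118.3112 rpm (same as input, |ω| = 3118.3112 rpm)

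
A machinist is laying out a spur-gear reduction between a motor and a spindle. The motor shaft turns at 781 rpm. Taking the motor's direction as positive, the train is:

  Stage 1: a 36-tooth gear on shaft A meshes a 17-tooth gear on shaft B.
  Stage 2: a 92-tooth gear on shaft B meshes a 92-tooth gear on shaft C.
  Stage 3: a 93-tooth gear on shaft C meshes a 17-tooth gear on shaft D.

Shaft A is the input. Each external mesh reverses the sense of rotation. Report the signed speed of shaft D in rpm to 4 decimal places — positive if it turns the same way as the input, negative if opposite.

Stage 1 [36T→17T]: ω = 781.0000×36/17 = 1653.8824 rpm, dir flips to −; running = −1653.8824
Stage 2 [92T→92T]: ω = 1653.8824×92/92 = 1653.8824 rpm, dir flips to +; running = +1653.8824
Stage 3 [93T→17T]: ω = 1653.8824×93/17 = 9047.7093 rpm, dir flips to −; running = −9047.7093

-9047.7093 rpm (opposite to input, |ω| = 9047.7093 rpm)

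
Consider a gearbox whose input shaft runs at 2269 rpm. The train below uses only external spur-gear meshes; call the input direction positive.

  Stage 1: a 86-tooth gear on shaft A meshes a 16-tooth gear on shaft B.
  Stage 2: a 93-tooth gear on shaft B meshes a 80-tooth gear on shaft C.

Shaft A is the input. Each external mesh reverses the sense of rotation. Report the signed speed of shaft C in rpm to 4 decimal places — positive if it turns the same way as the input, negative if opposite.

+14177.7047 rpm (same as input, |ω| = 14177.7047 rpm)

Stage 1 [86T→16T]: ω = 2269.0000×86/16 = 12195.8750 rpm, dir flips to −; running = −12195.8750
Stage 2 [93T→80T]: ω = 12195.8750×93/80 = 14177.7047 rpm, dir flips to +; running = +14177.7047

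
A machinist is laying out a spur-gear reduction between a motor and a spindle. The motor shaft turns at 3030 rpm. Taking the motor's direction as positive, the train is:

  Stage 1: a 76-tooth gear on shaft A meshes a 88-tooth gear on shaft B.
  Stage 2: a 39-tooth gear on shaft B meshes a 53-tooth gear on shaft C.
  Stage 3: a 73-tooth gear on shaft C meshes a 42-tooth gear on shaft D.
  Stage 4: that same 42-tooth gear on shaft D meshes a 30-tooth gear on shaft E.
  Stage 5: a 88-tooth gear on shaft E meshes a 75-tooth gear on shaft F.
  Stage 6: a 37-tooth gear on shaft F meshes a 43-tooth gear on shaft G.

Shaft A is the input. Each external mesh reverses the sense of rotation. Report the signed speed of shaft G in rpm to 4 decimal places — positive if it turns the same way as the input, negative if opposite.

Stage 1 [76T→88T]: ω = 3030.0000×76/88 = 2616.8182 rpm, dir flips to −; running = −2616.8182
Stage 2 [39T→53T]: ω = 2616.8182×39/53 = 1925.5832 rpm, dir flips to +; running = +1925.5832
Stage 3 [73T→42T]: ω = 1925.5832×73/42 = 3346.8470 rpm, dir flips to −; running = −3346.8470
Stage 4 [42T→30T]: ω = 3346.8470×42/30 = 4685.5858 rpm, dir flips to +; running = +4685.5858
Stage 5 [88T→75T]: ω = 4685.5858×88/75 = 5497.7540 rpm, dir flips to −; running = −5497.7540
Stage 6 [37T→43T]: ω = 5497.7540×37/43 = 4730.6255 rpm, dir flips to +; running = +4730.6255

+4730.6255 rpm (same as input, |ω| = 4730.6255 rpm)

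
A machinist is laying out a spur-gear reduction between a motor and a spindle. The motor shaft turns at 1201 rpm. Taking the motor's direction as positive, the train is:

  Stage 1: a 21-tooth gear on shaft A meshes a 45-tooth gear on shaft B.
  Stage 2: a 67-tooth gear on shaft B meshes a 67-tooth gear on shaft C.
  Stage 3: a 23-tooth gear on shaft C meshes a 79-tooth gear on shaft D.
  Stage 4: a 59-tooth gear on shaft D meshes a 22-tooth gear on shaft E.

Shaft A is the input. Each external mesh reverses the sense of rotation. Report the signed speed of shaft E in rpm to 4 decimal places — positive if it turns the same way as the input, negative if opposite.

Stage 1 [21T→45T]: ω = 1201.0000×21/45 = 560.4667 rpm, dir flips to −; running = −560.4667
Stage 2 [67T→67T]: ω = 560.4667×67/67 = 560.4667 rpm, dir flips to +; running = +560.4667
Stage 3 [23T→79T]: ω = 560.4667×23/79 = 163.1738 rpm, dir flips to −; running = −163.1738
Stage 4 [59T→22T]: ω = 163.1738×59/22 = 437.6026 rpm, dir flips to +; running = +437.6026

+437.6026 rpm (same as input, |ω| = 437.6026 rpm)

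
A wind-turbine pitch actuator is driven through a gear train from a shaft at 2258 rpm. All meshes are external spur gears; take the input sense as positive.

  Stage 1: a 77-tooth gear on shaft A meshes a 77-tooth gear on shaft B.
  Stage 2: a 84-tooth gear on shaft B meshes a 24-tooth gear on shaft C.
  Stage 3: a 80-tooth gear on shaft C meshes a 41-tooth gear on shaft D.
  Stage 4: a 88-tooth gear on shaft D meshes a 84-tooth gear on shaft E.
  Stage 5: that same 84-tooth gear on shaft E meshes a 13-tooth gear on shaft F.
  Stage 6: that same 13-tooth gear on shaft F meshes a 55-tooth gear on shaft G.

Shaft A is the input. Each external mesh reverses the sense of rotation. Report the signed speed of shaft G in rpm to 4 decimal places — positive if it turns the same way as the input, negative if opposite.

+24672.7805 rpm (same as input, |ω| = 24672.7805 rpm)

Stage 1 [77T→77T]: ω = 2258.0000×77/77 = 2258.0000 rpm, dir flips to −; running = −2258.0000
Stage 2 [84T→24T]: ω = 2258.0000×84/24 = 7903.0000 rpm, dir flips to +; running = +7903.0000
Stage 3 [80T→41T]: ω = 7903.0000×80/41 = 15420.4878 rpm, dir flips to −; running = −15420.4878
Stage 4 [88T→84T]: ω = 15420.4878×88/84 = 16154.7967 rpm, dir flips to +; running = +16154.7967
Stage 5 [84T→13T]: ω = 16154.7967×84/13 = 104384.8405 rpm, dir flips to −; running = −104384.8405
Stage 6 [13T→55T]: ω = 104384.8405×13/55 = 24672.7805 rpm, dir flips to +; running = +24672.7805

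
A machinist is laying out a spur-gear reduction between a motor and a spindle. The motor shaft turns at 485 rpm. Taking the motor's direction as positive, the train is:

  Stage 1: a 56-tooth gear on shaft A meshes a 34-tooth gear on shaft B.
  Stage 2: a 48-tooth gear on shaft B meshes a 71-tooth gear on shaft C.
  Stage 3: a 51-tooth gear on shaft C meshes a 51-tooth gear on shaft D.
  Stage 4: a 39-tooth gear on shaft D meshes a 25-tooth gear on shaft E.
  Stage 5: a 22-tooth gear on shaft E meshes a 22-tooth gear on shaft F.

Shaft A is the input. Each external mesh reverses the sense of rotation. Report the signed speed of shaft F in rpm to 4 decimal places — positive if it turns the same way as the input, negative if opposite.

Stage 1 [56T→34T]: ω = 485.0000×56/34 = 798.8235 rpm, dir flips to −; running = −798.8235
Stage 2 [48T→71T]: ω = 798.8235×48/71 = 540.0497 rpm, dir flips to +; running = +540.0497
Stage 3 [51T→51T]: ω = 540.0497×51/51 = 540.0497 rpm, dir flips to −; running = −540.0497
Stage 4 [39T→25T]: ω = 540.0497×39/25 = 842.4775 rpm, dir flips to +; running = +842.4775
Stage 5 [22T→22T]: ω = 842.4775×22/22 = 842.4775 rpm, dir flips to −; running = −842.4775

-842.4775 rpm (opposite to input, |ω| = 842.4775 rpm)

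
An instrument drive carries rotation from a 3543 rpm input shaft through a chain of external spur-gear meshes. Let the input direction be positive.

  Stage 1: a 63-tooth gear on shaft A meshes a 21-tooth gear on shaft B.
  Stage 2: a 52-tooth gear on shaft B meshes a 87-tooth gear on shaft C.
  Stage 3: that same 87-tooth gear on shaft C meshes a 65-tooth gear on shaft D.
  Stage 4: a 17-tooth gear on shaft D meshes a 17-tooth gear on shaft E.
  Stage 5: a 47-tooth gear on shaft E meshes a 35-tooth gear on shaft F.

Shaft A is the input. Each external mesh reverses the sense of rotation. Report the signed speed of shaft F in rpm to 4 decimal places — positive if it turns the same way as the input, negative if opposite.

-11418.5829 rpm (opposite to input, |ω| = 11418.5829 rpm)

Stage 1 [63T→21T]: ω = 3543.0000×63/21 = 10629.0000 rpm, dir flips to −; running = −10629.0000
Stage 2 [52T→87T]: ω = 10629.0000×52/87 = 6352.9655 rpm, dir flips to +; running = +6352.9655
Stage 3 [87T→65T]: ω = 6352.9655×87/65 = 8503.2000 rpm, dir flips to −; running = −8503.2000
Stage 4 [17T→17T]: ω = 8503.2000×17/17 = 8503.2000 rpm, dir flips to +; running = +8503.2000
Stage 5 [47T→35T]: ω = 8503.2000×47/35 = 11418.5829 rpm, dir flips to −; running = −11418.5829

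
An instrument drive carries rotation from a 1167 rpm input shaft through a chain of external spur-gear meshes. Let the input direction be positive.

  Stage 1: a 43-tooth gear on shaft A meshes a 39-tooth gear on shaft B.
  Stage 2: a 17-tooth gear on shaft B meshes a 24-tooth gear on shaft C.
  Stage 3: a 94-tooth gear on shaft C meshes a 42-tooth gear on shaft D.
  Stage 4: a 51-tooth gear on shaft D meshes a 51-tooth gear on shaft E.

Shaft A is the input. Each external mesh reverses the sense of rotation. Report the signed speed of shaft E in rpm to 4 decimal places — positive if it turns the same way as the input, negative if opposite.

Stage 1 [43T→39T]: ω = 1167.0000×43/39 = 1286.6923 rpm, dir flips to −; running = −1286.6923
Stage 2 [17T→24T]: ω = 1286.6923×17/24 = 911.4071 rpm, dir flips to +; running = +911.4071
Stage 3 [94T→42T]: ω = 911.4071×94/42 = 2039.8158 rpm, dir flips to −; running = −2039.8158
Stage 4 [51T→51T]: ω = 2039.8158×51/51 = 2039.8158 rpm, dir flips to +; running = +2039.8158

+2039.8158 rpm (same as input, |ω| = 2039.8158 rpm)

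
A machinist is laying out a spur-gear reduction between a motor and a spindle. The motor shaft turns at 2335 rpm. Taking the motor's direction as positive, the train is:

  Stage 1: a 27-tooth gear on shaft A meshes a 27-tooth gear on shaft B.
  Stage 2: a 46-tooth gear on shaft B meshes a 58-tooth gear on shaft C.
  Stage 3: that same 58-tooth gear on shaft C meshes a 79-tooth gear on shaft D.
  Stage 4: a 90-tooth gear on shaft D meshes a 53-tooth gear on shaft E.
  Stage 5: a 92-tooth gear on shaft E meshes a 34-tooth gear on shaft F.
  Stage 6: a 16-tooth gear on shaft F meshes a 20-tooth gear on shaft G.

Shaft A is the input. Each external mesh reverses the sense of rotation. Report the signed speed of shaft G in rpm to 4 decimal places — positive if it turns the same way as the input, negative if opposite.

Stage 1 [27T→27T]: ω = 2335.0000×27/27 = 2335.0000 rpm, dir flips to −; running = −2335.0000
Stage 2 [46T→58T]: ω = 2335.0000×46/58 = 1851.8966 rpm, dir flips to +; running = +1851.8966
Stage 3 [58T→79T]: ω = 1851.8966×58/79 = 1359.6203 rpm, dir flips to −; running = −1359.6203
Stage 4 [90T→53T]: ω = 1359.6203×90/53 = 2308.7891 rpm, dir flips to +; running = +2308.7891
Stage 5 [92T→34T]: ω = 2308.7891×92/34 = 6247.3117 rpm, dir flips to −; running = −6247.3117
Stage 6 [16T→20T]: ω = 6247.3117×16/20 = 4997.8494 rpm, dir flips to +; running = +4997.8494

+4997.8494 rpm (same as input, |ω| = 4997.8494 rpm)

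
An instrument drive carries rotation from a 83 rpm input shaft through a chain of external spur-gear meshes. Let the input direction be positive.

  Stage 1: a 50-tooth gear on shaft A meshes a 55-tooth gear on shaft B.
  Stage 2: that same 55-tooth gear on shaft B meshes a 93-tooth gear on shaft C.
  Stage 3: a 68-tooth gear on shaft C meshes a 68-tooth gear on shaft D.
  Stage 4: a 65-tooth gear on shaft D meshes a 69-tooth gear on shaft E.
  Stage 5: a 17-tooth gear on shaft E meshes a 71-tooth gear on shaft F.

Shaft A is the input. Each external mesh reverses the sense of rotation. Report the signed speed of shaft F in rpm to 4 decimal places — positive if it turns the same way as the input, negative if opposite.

Stage 1 [50T→55T]: ω = 83.0000×50/55 = 75.4545 rpm, dir flips to −; running = −75.4545
Stage 2 [55T→93T]: ω = 75.4545×55/93 = 44.6237 rpm, dir flips to +; running = +44.6237
Stage 3 [68T→68T]: ω = 44.6237×68/68 = 44.6237 rpm, dir flips to −; running = −44.6237
Stage 4 [65T→69T]: ω = 44.6237×65/69 = 42.0368 rpm, dir flips to +; running = +42.0368
Stage 5 [17T→71T]: ω = 42.0368×17/71 = 10.0651 rpm, dir flips to −; running = −10.0651

-10.0651 rpm (opposite to input, |ω| = 10.0651 rpm)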